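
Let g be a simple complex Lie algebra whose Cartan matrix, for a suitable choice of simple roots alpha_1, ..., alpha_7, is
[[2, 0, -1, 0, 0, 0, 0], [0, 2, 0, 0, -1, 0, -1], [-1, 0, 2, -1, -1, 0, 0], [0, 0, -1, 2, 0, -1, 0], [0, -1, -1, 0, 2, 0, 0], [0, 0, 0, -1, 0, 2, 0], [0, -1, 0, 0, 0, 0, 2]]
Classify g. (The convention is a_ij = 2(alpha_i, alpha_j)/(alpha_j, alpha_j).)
E_7

The matrix has rank 7 with 2's on the diagonal. Reading the off-diagonal entries as Dynkin edges (a single edge where a_ij = a_ji = -1; a double or triple edge where a_ij * a_ji = 2 or 3), the diagram is a chain of 6 nodes with one extra node attached to the third node from one end (E_7). One simple-root ordering that puts it in standard form is (alpha_6, alpha_1, alpha_4, alpha_3, alpha_5, alpha_2, alpha_7). So the algebra is type E_7.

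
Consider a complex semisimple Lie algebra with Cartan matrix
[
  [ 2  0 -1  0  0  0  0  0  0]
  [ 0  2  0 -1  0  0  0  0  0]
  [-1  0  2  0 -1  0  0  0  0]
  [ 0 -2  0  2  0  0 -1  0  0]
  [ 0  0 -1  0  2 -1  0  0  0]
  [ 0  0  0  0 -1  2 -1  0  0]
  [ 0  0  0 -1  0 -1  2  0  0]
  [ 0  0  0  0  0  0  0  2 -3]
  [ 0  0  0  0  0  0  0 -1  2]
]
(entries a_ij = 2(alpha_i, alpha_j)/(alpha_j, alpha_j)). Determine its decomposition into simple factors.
The diagram associated to this matrix has two connected components: the simple roots {alpha_1, alpha_2, alpha_3, alpha_4, alpha_5, alpha_6, alpha_7} form a chain of 7 nodes with a double edge at one end; the terminal node there is the unique short simple root (B_7), and {alpha_8, alpha_9} form two nodes joined by a triple edge (G_2). A semisimple Lie algebra decomposes uniquely as the direct sum of simple ideals, one per connected component of its Dynkin diagram, so g ≅ B_7 ⊕ G_2 (dimension 105 + 14 = 119).

B7 ⊕ G2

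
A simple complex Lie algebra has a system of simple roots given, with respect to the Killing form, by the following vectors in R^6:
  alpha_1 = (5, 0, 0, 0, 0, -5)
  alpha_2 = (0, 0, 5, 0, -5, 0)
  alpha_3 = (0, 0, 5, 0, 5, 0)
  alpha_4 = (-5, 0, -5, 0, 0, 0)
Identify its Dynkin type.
D4

Compute the Cartan integers a_ij = 2(alpha_i, alpha_j)/(alpha_j, alpha_j); the resulting 4x4 Cartan matrix is
[[2, 0, 0, -1], [0, 2, 0, -1], [0, 0, 2, -1], [-1, -1, -1, 2]].
All simple roots have the same length, so the diagram is simply laced. The associated Dynkin diagram is a chain of 2 nodes with a fork of two nodes at one end (D_4), so the type is D_4 (the algebra so(8)).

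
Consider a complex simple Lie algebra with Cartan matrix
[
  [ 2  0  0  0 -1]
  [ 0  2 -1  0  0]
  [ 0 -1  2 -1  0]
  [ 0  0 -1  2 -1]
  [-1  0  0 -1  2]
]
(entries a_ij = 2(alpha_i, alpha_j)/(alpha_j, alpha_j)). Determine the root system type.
The matrix has rank 5 with 2's on the diagonal. Reading the off-diagonal entries as Dynkin edges (a single edge where a_ij = a_ji = -1; a double or triple edge where a_ij * a_ji = 2 or 3), the diagram is a chain of 5 nodes with single edges (A_5). One simple-root ordering that puts it in standard form is (alpha_2, alpha_3, alpha_4, alpha_5, alpha_1). So the algebra is type A_5, i.e. sl(6).

A_5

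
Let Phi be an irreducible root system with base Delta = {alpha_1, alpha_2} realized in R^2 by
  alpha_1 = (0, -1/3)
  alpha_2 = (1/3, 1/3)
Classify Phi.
Compute the Cartan integers a_ij = 2(alpha_i, alpha_j)/(alpha_j, alpha_j); the resulting 2x2 Cartan matrix is
[[2, -1], [-2, 2]].
The roots have two lengths (squared-length ratio 2:1); the short ones are alpha_{1}. The associated Dynkin diagram is a chain of 2 nodes with a double edge at one end; the terminal node there is the unique short simple root (B_2), so the type is B_2 (the algebra so(5)).

type B_2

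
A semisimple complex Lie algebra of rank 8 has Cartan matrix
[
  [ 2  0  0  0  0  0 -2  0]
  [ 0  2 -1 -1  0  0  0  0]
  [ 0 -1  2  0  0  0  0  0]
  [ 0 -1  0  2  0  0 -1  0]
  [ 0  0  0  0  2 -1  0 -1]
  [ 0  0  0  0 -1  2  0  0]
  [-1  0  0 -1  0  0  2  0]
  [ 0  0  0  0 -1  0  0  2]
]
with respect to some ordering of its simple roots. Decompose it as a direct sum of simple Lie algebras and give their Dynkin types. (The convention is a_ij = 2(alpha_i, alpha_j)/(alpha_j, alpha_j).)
A_3 ⊕ C_5

The diagram associated to this matrix has two connected components: the simple roots {alpha_5, alpha_6, alpha_8} form a chain of 3 nodes with single edges (A_3), and {alpha_1, alpha_2, alpha_3, alpha_4, alpha_7} form a chain of 5 nodes with a double edge at one end; the terminal node there is the unique long simple root (C_5). A semisimple Lie algebra decomposes uniquely as the direct sum of simple ideals, one per connected component of its Dynkin diagram, so g ≅ A_3 ⊕ C_5 (dimension 15 + 55 = 70).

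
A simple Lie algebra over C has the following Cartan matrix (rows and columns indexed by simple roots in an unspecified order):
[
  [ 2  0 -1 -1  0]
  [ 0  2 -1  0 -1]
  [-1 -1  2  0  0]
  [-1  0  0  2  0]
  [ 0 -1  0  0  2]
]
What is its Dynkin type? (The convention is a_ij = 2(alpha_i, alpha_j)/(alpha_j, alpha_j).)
A_5 (sl(6))

The matrix has rank 5 with 2's on the diagonal. Reading the off-diagonal entries as Dynkin edges (a single edge where a_ij = a_ji = -1; a double or triple edge where a_ij * a_ji = 2 or 3), the diagram is a chain of 5 nodes with single edges (A_5). One simple-root ordering that puts it in standard form is (alpha_5, alpha_2, alpha_3, alpha_1, alpha_4). So the algebra is type A_5, i.e. sl(6).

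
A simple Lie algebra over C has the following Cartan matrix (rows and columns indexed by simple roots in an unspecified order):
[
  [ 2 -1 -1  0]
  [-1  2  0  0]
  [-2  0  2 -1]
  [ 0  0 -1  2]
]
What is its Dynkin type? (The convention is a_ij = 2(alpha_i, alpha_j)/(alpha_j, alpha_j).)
The matrix has rank 4 with 2's on the diagonal. Reading the off-diagonal entries as Dynkin edges (a single edge where a_ij = a_ji = -1; a double or triple edge where a_ij * a_ji = 2 or 3), the diagram is a chain of 4 nodes with a double edge between the middle two (F_4). One simple-root ordering that puts it in standard form is (alpha_4, alpha_3, alpha_1, alpha_2). So the algebra is type F_4.

F4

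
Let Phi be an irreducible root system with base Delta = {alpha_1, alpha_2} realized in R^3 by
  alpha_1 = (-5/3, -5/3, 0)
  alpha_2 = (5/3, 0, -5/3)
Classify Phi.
Compute the Cartan integers a_ij = 2(alpha_i, alpha_j)/(alpha_j, alpha_j); the resulting 2x2 Cartan matrix is
[[2, -1], [-1, 2]].
All simple roots have the same length, so the diagram is simply laced. The associated Dynkin diagram is a chain of 2 nodes with single edges (A_2), so the type is A_2 (the algebra sl(3)).

type A_2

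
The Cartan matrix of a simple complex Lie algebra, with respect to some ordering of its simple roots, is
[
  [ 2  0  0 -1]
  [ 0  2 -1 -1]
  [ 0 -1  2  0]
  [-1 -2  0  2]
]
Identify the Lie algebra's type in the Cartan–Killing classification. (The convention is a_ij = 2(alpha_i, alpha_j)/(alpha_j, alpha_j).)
The matrix has rank 4 with 2's on the diagonal. Reading the off-diagonal entries as Dynkin edges (a single edge where a_ij = a_ji = -1; a double or triple edge where a_ij * a_ji = 2 or 3), the diagram is a chain of 4 nodes with a double edge between the middle two (F_4). One simple-root ordering that puts it in standard form is (alpha_1, alpha_4, alpha_2, alpha_3). So the algebra is type F_4.

F_4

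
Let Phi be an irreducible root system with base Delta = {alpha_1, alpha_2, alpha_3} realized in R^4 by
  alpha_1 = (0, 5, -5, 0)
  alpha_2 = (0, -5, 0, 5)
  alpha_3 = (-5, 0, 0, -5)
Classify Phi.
A_3 (sl(4))

Compute the Cartan integers a_ij = 2(alpha_i, alpha_j)/(alpha_j, alpha_j); the resulting 3x3 Cartan matrix is
[[2, -1, 0], [-1, 2, -1], [0, -1, 2]].
All simple roots have the same length, so the diagram is simply laced. The associated Dynkin diagram is a chain of 3 nodes with single edges (A_3), so the type is A_3 (the algebra sl(4)).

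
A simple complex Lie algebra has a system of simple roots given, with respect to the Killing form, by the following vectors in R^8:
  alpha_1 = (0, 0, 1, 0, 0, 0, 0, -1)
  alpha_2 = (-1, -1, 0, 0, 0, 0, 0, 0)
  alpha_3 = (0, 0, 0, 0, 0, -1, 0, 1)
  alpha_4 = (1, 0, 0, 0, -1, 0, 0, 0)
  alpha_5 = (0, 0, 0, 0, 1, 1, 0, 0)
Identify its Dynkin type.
A5

Compute the Cartan integers a_ij = 2(alpha_i, alpha_j)/(alpha_j, alpha_j); the resulting 5x5 Cartan matrix is
[[2, 0, -1, 0, 0], [0, 2, 0, -1, 0], [-1, 0, 2, 0, -1], [0, -1, 0, 2, -1], [0, 0, -1, -1, 2]].
All simple roots have the same length, so the diagram is simply laced. The associated Dynkin diagram is a chain of 5 nodes with single edges (A_5), so the type is A_5 (the algebra sl(6)).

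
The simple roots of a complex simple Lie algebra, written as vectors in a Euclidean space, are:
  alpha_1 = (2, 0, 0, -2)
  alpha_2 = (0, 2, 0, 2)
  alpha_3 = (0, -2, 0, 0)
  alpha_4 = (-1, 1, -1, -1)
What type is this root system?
Compute the Cartan integers a_ij = 2(alpha_i, alpha_j)/(alpha_j, alpha_j); the resulting 4x4 Cartan matrix is
[[2, -1, 0, 0], [-1, 2, -2, 0], [0, -1, 2, -1], [0, 0, -1, 2]].
The roots have two lengths (squared-length ratio 2:1); the short ones are alpha_{3,4}. The associated Dynkin diagram is a chain of 4 nodes with a double edge between the middle two (F_4), so the type is F_4.

F_4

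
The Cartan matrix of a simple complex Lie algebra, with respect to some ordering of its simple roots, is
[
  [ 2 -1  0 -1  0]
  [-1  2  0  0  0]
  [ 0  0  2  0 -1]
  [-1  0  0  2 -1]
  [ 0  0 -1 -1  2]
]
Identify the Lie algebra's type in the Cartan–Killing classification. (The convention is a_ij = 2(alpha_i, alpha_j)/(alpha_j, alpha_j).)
A5

The matrix has rank 5 with 2's on the diagonal. Reading the off-diagonal entries as Dynkin edges (a single edge where a_ij = a_ji = -1; a double or triple edge where a_ij * a_ji = 2 or 3), the diagram is a chain of 5 nodes with single edges (A_5). One simple-root ordering that puts it in standard form is (alpha_3, alpha_5, alpha_4, alpha_1, alpha_2). So the algebra is type A_5, i.e. sl(6).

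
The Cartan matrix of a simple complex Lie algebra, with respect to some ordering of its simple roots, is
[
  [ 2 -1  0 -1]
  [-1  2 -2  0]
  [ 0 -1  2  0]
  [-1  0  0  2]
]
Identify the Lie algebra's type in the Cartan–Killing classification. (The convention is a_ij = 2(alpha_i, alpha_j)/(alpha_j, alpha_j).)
B_4 (so(9))

The matrix has rank 4 with 2's on the diagonal. Reading the off-diagonal entries as Dynkin edges (a single edge where a_ij = a_ji = -1; a double or triple edge where a_ij * a_ji = 2 or 3), the diagram is a chain of 4 nodes with a double edge at one end; the terminal node there is the unique short simple root (B_4). One simple-root ordering that puts it in standard form is (alpha_4, alpha_1, alpha_2, alpha_3). So the algebra is type B_4, i.e. so(9).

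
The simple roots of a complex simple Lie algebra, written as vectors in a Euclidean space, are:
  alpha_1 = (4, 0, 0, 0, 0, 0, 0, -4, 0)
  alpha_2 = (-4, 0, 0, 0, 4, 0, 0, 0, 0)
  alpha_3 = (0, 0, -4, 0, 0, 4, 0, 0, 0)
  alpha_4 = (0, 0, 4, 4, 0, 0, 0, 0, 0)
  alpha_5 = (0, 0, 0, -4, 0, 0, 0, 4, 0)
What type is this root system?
Compute the Cartan integers a_ij = 2(alpha_i, alpha_j)/(alpha_j, alpha_j); the resulting 5x5 Cartan matrix is
[[2, -1, 0, 0, -1], [-1, 2, 0, 0, 0], [0, 0, 2, -1, 0], [0, 0, -1, 2, -1], [-1, 0, 0, -1, 2]].
All simple roots have the same length, so the diagram is simply laced. The associated Dynkin diagram is a chain of 5 nodes with single edges (A_5), so the type is A_5 (the algebra sl(6)).

A_5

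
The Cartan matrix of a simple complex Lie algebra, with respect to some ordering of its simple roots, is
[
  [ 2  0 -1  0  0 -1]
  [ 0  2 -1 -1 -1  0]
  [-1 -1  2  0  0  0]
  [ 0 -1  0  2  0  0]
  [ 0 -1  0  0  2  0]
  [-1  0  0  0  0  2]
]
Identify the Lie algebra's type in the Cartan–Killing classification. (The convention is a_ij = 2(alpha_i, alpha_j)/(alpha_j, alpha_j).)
D6

The matrix has rank 6 with 2's on the diagonal. Reading the off-diagonal entries as Dynkin edges (a single edge where a_ij = a_ji = -1; a double or triple edge where a_ij * a_ji = 2 or 3), the diagram is a chain of 4 nodes with a fork of two nodes at one end (D_6). One simple-root ordering that puts it in standard form is (alpha_6, alpha_1, alpha_3, alpha_2, alpha_5, alpha_4). So the algebra is type D_6, i.e. so(12).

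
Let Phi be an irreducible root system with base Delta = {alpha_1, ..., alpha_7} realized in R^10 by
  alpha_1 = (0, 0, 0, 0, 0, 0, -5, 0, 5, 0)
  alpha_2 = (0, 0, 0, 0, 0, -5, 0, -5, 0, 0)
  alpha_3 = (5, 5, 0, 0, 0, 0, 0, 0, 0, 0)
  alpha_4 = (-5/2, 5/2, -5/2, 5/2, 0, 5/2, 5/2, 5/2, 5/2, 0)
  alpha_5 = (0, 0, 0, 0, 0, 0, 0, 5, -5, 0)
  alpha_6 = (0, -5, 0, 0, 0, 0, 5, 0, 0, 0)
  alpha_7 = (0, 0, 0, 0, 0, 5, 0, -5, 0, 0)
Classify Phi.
Compute the Cartan integers a_ij = 2(alpha_i, alpha_j)/(alpha_j, alpha_j); the resulting 7x7 Cartan matrix is
[[2, 0, 0, 0, -1, -1, 0], [0, 2, 0, -1, -1, 0, 0], [0, 0, 2, 0, 0, -1, 0], [0, -1, 0, 2, 0, 0, 0], [-1, -1, 0, 0, 2, 0, -1], [-1, 0, -1, 0, 0, 2, 0], [0, 0, 0, 0, -1, 0, 2]].
All simple roots have the same length, so the diagram is simply laced. The associated Dynkin diagram is a chain of 6 nodes with one extra node attached to the third node from one end (E_7), so the type is E_7.

type E_7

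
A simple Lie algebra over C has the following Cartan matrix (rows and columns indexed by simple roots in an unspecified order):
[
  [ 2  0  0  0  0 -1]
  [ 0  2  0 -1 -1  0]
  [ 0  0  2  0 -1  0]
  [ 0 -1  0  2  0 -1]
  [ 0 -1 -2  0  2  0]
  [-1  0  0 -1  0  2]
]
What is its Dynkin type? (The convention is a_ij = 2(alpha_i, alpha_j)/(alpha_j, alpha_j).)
B6

The matrix has rank 6 with 2's on the diagonal. Reading the off-diagonal entries as Dynkin edges (a single edge where a_ij = a_ji = -1; a double or triple edge where a_ij * a_ji = 2 or 3), the diagram is a chain of 6 nodes with a double edge at one end; the terminal node there is the unique short simple root (B_6). One simple-root ordering that puts it in standard form is (alpha_1, alpha_6, alpha_4, alpha_2, alpha_5, alpha_3). So the algebra is type B_6, i.e. so(13).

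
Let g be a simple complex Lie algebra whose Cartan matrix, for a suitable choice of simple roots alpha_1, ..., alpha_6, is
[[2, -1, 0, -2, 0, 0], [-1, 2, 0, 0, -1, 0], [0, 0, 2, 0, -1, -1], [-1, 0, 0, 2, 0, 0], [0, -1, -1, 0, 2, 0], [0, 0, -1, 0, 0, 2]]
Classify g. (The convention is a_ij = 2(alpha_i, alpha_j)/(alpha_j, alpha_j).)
B_6 (so(13))

The matrix has rank 6 with 2's on the diagonal. Reading the off-diagonal entries as Dynkin edges (a single edge where a_ij = a_ji = -1; a double or triple edge where a_ij * a_ji = 2 or 3), the diagram is a chain of 6 nodes with a double edge at one end; the terminal node there is the unique short simple root (B_6). One simple-root ordering that puts it in standard form is (alpha_6, alpha_3, alpha_5, alpha_2, alpha_1, alpha_4). So the algebra is type B_6, i.e. so(13).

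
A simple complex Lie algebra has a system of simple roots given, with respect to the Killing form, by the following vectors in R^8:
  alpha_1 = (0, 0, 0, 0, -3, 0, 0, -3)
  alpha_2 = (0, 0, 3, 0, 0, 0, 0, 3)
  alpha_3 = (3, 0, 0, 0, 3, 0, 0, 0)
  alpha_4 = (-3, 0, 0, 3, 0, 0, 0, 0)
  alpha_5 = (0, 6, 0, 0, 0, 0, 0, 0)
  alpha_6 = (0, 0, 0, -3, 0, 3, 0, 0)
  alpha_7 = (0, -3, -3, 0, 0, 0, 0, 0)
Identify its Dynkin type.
Compute the Cartan integers a_ij = 2(alpha_i, alpha_j)/(alpha_j, alpha_j); the resulting 7x7 Cartan matrix is
[[2, -1, -1, 0, 0, 0, 0], [-1, 2, 0, 0, 0, 0, -1], [-1, 0, 2, -1, 0, 0, 0], [0, 0, -1, 2, 0, -1, 0], [0, 0, 0, 0, 2, 0, -2], [0, 0, 0, -1, 0, 2, 0], [0, -1, 0, 0, -1, 0, 2]].
The roots have two lengths (squared-length ratio 2:1); the short ones are alpha_{1,2,3,4,6,7}. The associated Dynkin diagram is a chain of 7 nodes with a double edge at one end; the terminal node there is the unique long simple root (C_7), so the type is C_7 (the algebra sp(14)).

C_7 (sp(14))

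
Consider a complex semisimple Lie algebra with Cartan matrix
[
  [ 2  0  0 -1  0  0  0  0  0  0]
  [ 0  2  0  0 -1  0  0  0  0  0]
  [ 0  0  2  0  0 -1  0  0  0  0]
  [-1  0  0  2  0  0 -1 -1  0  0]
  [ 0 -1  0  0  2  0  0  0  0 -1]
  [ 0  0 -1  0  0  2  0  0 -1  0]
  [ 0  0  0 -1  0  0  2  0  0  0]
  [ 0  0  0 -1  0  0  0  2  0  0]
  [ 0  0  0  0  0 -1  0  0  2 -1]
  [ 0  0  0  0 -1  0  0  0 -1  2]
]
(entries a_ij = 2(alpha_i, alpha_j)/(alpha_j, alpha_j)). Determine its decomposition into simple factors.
The diagram associated to this matrix has two connected components: the simple roots {alpha_2, alpha_3, alpha_5, alpha_6, alpha_9, alpha_10} form a chain of 6 nodes with single edges (A_6), and {alpha_1, alpha_4, alpha_7, alpha_8} form a chain of 2 nodes with a fork of two nodes at one end (D_4). A semisimple Lie algebra decomposes uniquely as the direct sum of simple ideals, one per connected component of its Dynkin diagram, so g ≅ A_6 ⊕ D_4 (dimension 48 + 28 = 76).

type A_6 ⊕ type D_4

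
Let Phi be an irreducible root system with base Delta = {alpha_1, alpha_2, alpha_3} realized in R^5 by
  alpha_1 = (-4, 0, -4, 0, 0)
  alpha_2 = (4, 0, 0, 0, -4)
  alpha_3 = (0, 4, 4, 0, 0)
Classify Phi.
A_3

Compute the Cartan integers a_ij = 2(alpha_i, alpha_j)/(alpha_j, alpha_j); the resulting 3x3 Cartan matrix is
[[2, -1, -1], [-1, 2, 0], [-1, 0, 2]].
All simple roots have the same length, so the diagram is simply laced. The associated Dynkin diagram is a chain of 3 nodes with single edges (A_3), so the type is A_3 (the algebra sl(4)).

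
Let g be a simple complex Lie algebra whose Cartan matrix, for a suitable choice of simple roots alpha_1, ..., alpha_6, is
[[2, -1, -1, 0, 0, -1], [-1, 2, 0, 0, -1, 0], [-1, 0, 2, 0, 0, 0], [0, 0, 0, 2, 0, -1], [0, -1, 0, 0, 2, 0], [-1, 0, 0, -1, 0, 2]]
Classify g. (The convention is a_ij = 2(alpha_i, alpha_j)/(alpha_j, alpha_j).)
E6

The matrix has rank 6 with 2's on the diagonal. Reading the off-diagonal entries as Dynkin edges (a single edge where a_ij = a_ji = -1; a double or triple edge where a_ij * a_ji = 2 or 3), the diagram is a chain of 5 nodes with one extra node attached to the third node from one end (E_6). One simple-root ordering that puts it in standard form is (alpha_5, alpha_3, alpha_2, alpha_1, alpha_6, alpha_4). So the algebra is type E_6.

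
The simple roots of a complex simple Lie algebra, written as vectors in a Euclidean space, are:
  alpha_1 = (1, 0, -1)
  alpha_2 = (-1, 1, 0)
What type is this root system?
Compute the Cartan integers a_ij = 2(alpha_i, alpha_j)/(alpha_j, alpha_j); the resulting 2x2 Cartan matrix is
[[2, -1], [-1, 2]].
All simple roots have the same length, so the diagram is simply laced. The associated Dynkin diagram is a chain of 2 nodes with single edges (A_2), so the type is A_2 (the algebra sl(3)).

A_2 (sl(3))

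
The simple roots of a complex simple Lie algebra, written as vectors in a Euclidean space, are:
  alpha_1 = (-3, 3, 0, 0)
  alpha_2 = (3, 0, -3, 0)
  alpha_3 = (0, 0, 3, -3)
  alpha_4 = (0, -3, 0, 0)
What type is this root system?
Compute the Cartan integers a_ij = 2(alpha_i, alpha_j)/(alpha_j, alpha_j); the resulting 4x4 Cartan matrix is
[[2, -1, 0, -2], [-1, 2, -1, 0], [0, -1, 2, 0], [-1, 0, 0, 2]].
The roots have two lengths (squared-length ratio 2:1); the short ones are alpha_{4}. The associated Dynkin diagram is a chain of 4 nodes with a double edge at one end; the terminal node there is the unique short simple root (B_4), so the type is B_4 (the algebra so(9)).

type B_4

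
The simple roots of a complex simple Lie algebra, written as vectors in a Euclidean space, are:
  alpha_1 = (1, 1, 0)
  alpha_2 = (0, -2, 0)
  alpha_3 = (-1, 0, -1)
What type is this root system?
type C_3

Compute the Cartan integers a_ij = 2(alpha_i, alpha_j)/(alpha_j, alpha_j); the resulting 3x3 Cartan matrix is
[[2, -1, -1], [-2, 2, 0], [-1, 0, 2]].
The roots have two lengths (squared-length ratio 2:1); the short ones are alpha_{1,3}. The associated Dynkin diagram is a chain of 3 nodes with a double edge at one end; the terminal node there is the unique long simple root (C_3), so the type is C_3 (the algebra sp(6)).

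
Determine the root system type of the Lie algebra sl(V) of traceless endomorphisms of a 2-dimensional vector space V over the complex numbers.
A_1

This is sl(2), which has dimension 2^2 - 1 = 3 and rank 2 - 1 = 1 (a Cartan subalgebra is the diagonal traceless matrices). In the classification of classical Lie algebras, the special linear algebra sl(n+1) has type A_n; here n = 1, so the Dynkin diagram is a chain of 1 nodes with single edges (A_1). Hence the type is A_1.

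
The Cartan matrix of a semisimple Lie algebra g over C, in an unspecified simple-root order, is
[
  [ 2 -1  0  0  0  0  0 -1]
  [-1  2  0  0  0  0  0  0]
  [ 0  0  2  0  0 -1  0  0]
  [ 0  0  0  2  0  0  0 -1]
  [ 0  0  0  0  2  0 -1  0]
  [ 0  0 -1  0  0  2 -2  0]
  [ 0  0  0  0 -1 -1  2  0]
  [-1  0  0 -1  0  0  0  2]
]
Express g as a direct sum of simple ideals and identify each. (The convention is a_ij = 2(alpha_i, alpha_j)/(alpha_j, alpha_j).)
A_4 ⊕ F_4

The diagram associated to this matrix has two connected components: the simple roots {alpha_1, alpha_2, alpha_4, alpha_8} form a chain of 4 nodes with single edges (A_4), and {alpha_3, alpha_5, alpha_6, alpha_7} form a chain of 4 nodes with a double edge between the middle two (F_4). A semisimple Lie algebra decomposes uniquely as the direct sum of simple ideals, one per connected component of its Dynkin diagram, so g ≅ A_4 ⊕ F_4 (dimension 24 + 52 = 76).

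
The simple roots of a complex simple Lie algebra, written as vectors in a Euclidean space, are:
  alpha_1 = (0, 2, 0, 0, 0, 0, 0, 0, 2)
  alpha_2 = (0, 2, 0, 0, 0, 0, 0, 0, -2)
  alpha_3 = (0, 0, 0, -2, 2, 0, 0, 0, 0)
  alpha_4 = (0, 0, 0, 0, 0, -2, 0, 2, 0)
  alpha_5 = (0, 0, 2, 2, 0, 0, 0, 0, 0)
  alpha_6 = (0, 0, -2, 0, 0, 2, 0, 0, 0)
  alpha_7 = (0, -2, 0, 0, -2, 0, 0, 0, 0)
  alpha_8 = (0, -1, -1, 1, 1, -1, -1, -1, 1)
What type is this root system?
type E_8

Compute the Cartan integers a_ij = 2(alpha_i, alpha_j)/(alpha_j, alpha_j); the resulting 8x8 Cartan matrix is
[[2, 0, 0, 0, 0, 0, -1, 0], [0, 2, 0, 0, 0, 0, -1, -1], [0, 0, 2, 0, -1, 0, -1, 0], [0, 0, 0, 2, 0, -1, 0, 0], [0, 0, -1, 0, 2, -1, 0, 0], [0, 0, 0, -1, -1, 2, 0, 0], [-1, -1, -1, 0, 0, 0, 2, 0], [0, -1, 0, 0, 0, 0, 0, 2]].
All simple roots have the same length, so the diagram is simply laced. The associated Dynkin diagram is a chain of 7 nodes with one extra node attached to the third node from one end (E_8), so the type is E_8.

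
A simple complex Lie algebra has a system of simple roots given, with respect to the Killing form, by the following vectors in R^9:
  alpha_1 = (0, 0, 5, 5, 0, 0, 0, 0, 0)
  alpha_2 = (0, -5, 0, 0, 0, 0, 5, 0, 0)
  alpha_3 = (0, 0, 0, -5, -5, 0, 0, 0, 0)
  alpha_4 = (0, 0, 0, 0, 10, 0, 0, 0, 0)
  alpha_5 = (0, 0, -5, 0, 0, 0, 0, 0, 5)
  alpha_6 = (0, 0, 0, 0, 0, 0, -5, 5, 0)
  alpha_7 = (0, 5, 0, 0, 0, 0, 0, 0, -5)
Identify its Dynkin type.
type C_7

Compute the Cartan integers a_ij = 2(alpha_i, alpha_j)/(alpha_j, alpha_j); the resulting 7x7 Cartan matrix is
[[2, 0, -1, 0, -1, 0, 0], [0, 2, 0, 0, 0, -1, -1], [-1, 0, 2, -1, 0, 0, 0], [0, 0, -2, 2, 0, 0, 0], [-1, 0, 0, 0, 2, 0, -1], [0, -1, 0, 0, 0, 2, 0], [0, -1, 0, 0, -1, 0, 2]].
The roots have two lengths (squared-length ratio 2:1); the short ones are alpha_{1,2,3,5,6,7}. The associated Dynkin diagram is a chain of 7 nodes with a double edge at one end; the terminal node there is the unique long simple root (C_7), so the type is C_7 (the algebra sp(14)).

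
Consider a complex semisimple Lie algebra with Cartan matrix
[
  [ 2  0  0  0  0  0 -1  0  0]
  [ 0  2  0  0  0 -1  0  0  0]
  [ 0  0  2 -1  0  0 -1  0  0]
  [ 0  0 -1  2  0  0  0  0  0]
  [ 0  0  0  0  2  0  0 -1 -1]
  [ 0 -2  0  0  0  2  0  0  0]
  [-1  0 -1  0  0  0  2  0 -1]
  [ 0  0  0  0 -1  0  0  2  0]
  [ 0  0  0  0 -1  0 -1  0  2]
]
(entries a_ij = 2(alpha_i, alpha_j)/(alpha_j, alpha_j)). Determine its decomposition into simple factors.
B_2 (so(5)) ⊕ E_7

The diagram associated to this matrix has two connected components: the simple roots {alpha_2, alpha_6} form a chain of 2 nodes with a double edge at one end; the terminal node there is the unique short simple root (B_2), and {alpha_1, alpha_3, alpha_4, alpha_5, alpha_7, alpha_8, alpha_9} form a chain of 6 nodes with one extra node attached to the third node from one end (E_7). A semisimple Lie algebra decomposes uniquely as the direct sum of simple ideals, one per connected component of its Dynkin diagram, so g ≅ B_2 ⊕ E_7 (dimension 10 + 133 = 143).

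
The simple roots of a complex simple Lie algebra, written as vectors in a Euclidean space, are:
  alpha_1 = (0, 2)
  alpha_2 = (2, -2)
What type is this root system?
type B_2

Compute the Cartan integers a_ij = 2(alpha_i, alpha_j)/(alpha_j, alpha_j); the resulting 2x2 Cartan matrix is
[[2, -1], [-2, 2]].
The roots have two lengths (squared-length ratio 2:1); the short ones are alpha_{1}. The associated Dynkin diagram is a chain of 2 nodes with a double edge at one end; the terminal node there is the unique short simple root (B_2), so the type is B_2 (the algebra so(5)).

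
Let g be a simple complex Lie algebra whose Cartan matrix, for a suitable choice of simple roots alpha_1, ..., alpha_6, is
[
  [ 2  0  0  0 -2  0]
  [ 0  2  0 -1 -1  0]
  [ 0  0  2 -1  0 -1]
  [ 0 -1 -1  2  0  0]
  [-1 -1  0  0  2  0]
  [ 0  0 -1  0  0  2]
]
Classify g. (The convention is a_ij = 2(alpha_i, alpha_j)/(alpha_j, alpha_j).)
type C_6

The matrix has rank 6 with 2's on the diagonal. Reading the off-diagonal entries as Dynkin edges (a single edge where a_ij = a_ji = -1; a double or triple edge where a_ij * a_ji = 2 or 3), the diagram is a chain of 6 nodes with a double edge at one end; the terminal node there is the unique long simple root (C_6). One simple-root ordering that puts it in standard form is (alpha_6, alpha_3, alpha_4, alpha_2, alpha_5, alpha_1). So the algebra is type C_6, i.e. sp(12).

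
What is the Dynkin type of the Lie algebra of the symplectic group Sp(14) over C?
C_7 (sp(14))

This is sp(14), which has dimension 14(14+1)/2 = 105 and rank 14/2 = 7. In the classification of classical Lie algebras, the symplectic algebra sp(2n) has type C_n; here n = 7, so the Dynkin diagram is a chain of 7 nodes with a double edge at one end; the terminal node there is the unique long simple root (C_7). Hence the type is C_7.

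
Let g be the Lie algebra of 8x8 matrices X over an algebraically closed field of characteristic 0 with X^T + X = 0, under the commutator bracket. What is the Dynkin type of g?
D_4

This is so(8) with 8 even, which has dimension 8(8-1)/2 = 28 and rank 8/2 = 4. In the classification of classical Lie algebras, the orthogonal algebra so(2n) in an even number of variables has type D_n; here n = 4, so the Dynkin diagram is a chain of 2 nodes with a fork of two nodes at one end (D_4). Hence the type is D_4.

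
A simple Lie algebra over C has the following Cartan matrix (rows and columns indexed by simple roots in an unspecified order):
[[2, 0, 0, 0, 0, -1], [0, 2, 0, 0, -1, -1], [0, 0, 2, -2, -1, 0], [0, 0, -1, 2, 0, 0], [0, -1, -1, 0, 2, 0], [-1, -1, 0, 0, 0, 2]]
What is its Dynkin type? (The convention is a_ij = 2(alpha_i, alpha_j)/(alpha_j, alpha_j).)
The matrix has rank 6 with 2's on the diagonal. Reading the off-diagonal entries as Dynkin edges (a single edge where a_ij = a_ji = -1; a double or triple edge where a_ij * a_ji = 2 or 3), the diagram is a chain of 6 nodes with a double edge at one end; the terminal node there is the unique short simple root (B_6). One simple-root ordering that puts it in standard form is (alpha_1, alpha_6, alpha_2, alpha_5, alpha_3, alpha_4). So the algebra is type B_6, i.e. so(13).

B_6 (so(13))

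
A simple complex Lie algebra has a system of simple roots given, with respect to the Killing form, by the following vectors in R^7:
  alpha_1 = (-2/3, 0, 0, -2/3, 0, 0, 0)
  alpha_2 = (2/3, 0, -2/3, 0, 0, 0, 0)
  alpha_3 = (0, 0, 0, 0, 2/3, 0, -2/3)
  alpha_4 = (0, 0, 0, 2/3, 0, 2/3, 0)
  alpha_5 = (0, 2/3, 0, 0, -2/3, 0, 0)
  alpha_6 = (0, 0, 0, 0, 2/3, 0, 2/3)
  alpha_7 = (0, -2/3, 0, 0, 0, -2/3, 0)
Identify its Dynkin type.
Compute the Cartan integers a_ij = 2(alpha_i, alpha_j)/(alpha_j, alpha_j); the resulting 7x7 Cartan matrix is
[[2, -1, 0, -1, 0, 0, 0], [-1, 2, 0, 0, 0, 0, 0], [0, 0, 2, 0, -1, 0, 0], [-1, 0, 0, 2, 0, 0, -1], [0, 0, -1, 0, 2, -1, -1], [0, 0, 0, 0, -1, 2, 0], [0, 0, 0, -1, -1, 0, 2]].
All simple roots have the same length, so the diagram is simply laced. The associated Dynkin diagram is a chain of 5 nodes with a fork of two nodes at one end (D_7), so the type is D_7 (the algebra so(14)).

D_7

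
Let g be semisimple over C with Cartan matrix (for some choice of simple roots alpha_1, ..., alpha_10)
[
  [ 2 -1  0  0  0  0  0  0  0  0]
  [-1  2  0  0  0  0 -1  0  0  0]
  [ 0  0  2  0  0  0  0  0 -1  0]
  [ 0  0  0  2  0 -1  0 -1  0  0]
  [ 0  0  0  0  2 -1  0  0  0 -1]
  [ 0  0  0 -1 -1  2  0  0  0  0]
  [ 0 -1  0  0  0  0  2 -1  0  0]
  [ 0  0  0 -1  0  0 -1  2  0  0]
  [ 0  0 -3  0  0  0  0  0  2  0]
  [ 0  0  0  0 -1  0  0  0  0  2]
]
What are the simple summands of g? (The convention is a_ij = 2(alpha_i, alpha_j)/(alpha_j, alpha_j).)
The diagram associated to this matrix has two connected components: the simple roots {alpha_1, alpha_2, alpha_4, alpha_5, alpha_6, alpha_7, alpha_8, alpha_10} form a chain of 8 nodes with single edges (A_8), and {alpha_3, alpha_9} form two nodes joined by a triple edge (G_2). A semisimple Lie algebra decomposes uniquely as the direct sum of simple ideals, one per connected component of its Dynkin diagram, so g ≅ A_8 ⊕ G_2 (dimension 80 + 14 = 94).

type A_8 + type G_2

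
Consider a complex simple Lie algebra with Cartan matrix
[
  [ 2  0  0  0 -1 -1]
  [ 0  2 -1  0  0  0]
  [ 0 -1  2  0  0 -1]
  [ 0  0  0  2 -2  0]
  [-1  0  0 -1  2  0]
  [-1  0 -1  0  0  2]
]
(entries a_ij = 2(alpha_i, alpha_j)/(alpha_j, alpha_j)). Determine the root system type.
C6

The matrix has rank 6 with 2's on the diagonal. Reading the off-diagonal entries as Dynkin edges (a single edge where a_ij = a_ji = -1; a double or triple edge where a_ij * a_ji = 2 or 3), the diagram is a chain of 6 nodes with a double edge at one end; the terminal node there is the unique long simple root (C_6). One simple-root ordering that puts it in standard form is (alpha_2, alpha_3, alpha_6, alpha_1, alpha_5, alpha_4). So the algebra is type C_6, i.e. sp(12).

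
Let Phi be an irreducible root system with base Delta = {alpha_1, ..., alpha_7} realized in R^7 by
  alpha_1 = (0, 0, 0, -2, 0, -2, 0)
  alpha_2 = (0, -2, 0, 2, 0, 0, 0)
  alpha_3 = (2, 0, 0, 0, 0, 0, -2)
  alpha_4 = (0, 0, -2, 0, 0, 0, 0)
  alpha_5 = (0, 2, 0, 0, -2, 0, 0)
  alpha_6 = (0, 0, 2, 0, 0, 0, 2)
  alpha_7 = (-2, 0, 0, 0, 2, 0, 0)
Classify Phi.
Compute the Cartan integers a_ij = 2(alpha_i, alpha_j)/(alpha_j, alpha_j); the resulting 7x7 Cartan matrix is
[[2, -1, 0, 0, 0, 0, 0], [-1, 2, 0, 0, -1, 0, 0], [0, 0, 2, 0, 0, -1, -1], [0, 0, 0, 2, 0, -1, 0], [0, -1, 0, 0, 2, 0, -1], [0, 0, -1, -2, 0, 2, 0], [0, 0, -1, 0, -1, 0, 2]].
The roots have two lengths (squared-length ratio 2:1); the short ones are alpha_{4}. The associated Dynkin diagram is a chain of 7 nodes with a double edge at one end; the terminal node there is the unique short simple root (B_7), so the type is B_7 (the algebra so(15)).

B7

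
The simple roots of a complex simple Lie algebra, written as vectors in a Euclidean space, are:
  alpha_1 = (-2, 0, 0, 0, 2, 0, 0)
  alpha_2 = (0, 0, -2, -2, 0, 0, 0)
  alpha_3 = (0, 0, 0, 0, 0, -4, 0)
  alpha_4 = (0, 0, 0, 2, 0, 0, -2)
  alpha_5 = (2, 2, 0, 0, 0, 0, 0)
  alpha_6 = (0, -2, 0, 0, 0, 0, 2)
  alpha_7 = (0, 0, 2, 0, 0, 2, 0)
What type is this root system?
Compute the Cartan integers a_ij = 2(alpha_i, alpha_j)/(alpha_j, alpha_j); the resulting 7x7 Cartan matrix is
[[2, 0, 0, 0, -1, 0, 0], [0, 2, 0, -1, 0, 0, -1], [0, 0, 2, 0, 0, 0, -2], [0, -1, 0, 2, 0, -1, 0], [-1, 0, 0, 0, 2, -1, 0], [0, 0, 0, -1, -1, 2, 0], [0, -1, -1, 0, 0, 0, 2]].
The roots have two lengths (squared-length ratio 2:1); the short ones are alpha_{1,2,4,5,6,7}. The associated Dynkin diagram is a chain of 7 nodes with a double edge at one end; the terminal node there is the unique long simple root (C_7), so the type is C_7 (the algebra sp(14)).

type C_7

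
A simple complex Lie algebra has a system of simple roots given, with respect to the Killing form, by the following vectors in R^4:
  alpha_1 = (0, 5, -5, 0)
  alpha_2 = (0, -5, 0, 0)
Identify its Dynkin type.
B_2 (so(5))

Compute the Cartan integers a_ij = 2(alpha_i, alpha_j)/(alpha_j, alpha_j); the resulting 2x2 Cartan matrix is
[[2, -2], [-1, 2]].
The roots have two lengths (squared-length ratio 2:1); the short ones are alpha_{2}. The associated Dynkin diagram is a chain of 2 nodes with a double edge at one end; the terminal node there is the unique short simple root (B_2), so the type is B_2 (the algebra so(5)).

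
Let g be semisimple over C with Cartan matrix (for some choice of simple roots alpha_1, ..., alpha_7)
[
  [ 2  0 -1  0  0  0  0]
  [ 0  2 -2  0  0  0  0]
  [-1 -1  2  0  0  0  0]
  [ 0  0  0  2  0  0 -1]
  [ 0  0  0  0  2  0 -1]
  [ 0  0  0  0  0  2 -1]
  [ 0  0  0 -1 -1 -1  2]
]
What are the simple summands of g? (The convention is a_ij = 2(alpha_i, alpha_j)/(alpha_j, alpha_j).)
C_3 (sp(6)) + D_4 (so(8))

The diagram associated to this matrix has two connected components: the simple roots {alpha_1, alpha_2, alpha_3} form a chain of 3 nodes with a double edge at one end; the terminal node there is the unique long simple root (C_3), and {alpha_4, alpha_5, alpha_6, alpha_7} form a chain of 2 nodes with a fork of two nodes at one end (D_4). A semisimple Lie algebra decomposes uniquely as the direct sum of simple ideals, one per connected component of its Dynkin diagram, so g ≅ C_3 ⊕ D_4 (dimension 21 + 28 = 49).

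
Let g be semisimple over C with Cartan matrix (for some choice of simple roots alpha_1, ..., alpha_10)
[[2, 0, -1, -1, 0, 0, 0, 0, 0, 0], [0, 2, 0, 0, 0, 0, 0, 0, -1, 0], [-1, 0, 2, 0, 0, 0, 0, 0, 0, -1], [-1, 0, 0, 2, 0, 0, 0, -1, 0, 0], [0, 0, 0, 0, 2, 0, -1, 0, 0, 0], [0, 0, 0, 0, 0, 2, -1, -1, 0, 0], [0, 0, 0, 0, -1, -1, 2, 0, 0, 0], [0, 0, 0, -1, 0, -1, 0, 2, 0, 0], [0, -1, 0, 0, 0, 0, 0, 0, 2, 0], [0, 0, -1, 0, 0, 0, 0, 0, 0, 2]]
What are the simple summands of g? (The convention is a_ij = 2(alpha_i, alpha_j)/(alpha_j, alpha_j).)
A_2 + A_8

The diagram associated to this matrix has two connected components: the simple roots {alpha_2, alpha_9} form a chain of 2 nodes with single edges (A_2), and {alpha_1, alpha_3, alpha_4, alpha_5, alpha_6, alpha_7, alpha_8, alpha_10} form a chain of 8 nodes with single edges (A_8). A semisimple Lie algebra decomposes uniquely as the direct sum of simple ideals, one per connected component of its Dynkin diagram, so g ≅ A_2 ⊕ A_8 (dimension 8 + 80 = 88).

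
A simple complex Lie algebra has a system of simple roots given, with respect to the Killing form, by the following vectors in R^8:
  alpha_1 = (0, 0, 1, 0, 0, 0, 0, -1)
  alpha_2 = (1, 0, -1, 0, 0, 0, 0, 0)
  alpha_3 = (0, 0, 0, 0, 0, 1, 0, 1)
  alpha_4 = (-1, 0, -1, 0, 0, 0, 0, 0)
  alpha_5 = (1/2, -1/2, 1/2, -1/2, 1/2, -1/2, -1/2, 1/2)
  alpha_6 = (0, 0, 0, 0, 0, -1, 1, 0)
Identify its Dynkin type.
E_6

Compute the Cartan integers a_ij = 2(alpha_i, alpha_j)/(alpha_j, alpha_j); the resulting 6x6 Cartan matrix is
[[2, -1, -1, -1, 0, 0], [-1, 2, 0, 0, 0, 0], [-1, 0, 2, 0, 0, -1], [-1, 0, 0, 2, -1, 0], [0, 0, 0, -1, 2, 0], [0, 0, -1, 0, 0, 2]].
All simple roots have the same length, so the diagram is simply laced. The associated Dynkin diagram is a chain of 5 nodes with one extra node attached to the third node from one end (E_6), so the type is E_6.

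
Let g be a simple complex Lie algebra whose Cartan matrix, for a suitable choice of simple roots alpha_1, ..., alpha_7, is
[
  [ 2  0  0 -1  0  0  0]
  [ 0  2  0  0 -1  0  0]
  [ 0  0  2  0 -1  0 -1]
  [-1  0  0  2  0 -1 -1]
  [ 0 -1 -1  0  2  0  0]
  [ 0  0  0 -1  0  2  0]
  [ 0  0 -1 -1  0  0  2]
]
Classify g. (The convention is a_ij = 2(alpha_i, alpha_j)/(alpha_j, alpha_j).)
D7

The matrix has rank 7 with 2's on the diagonal. Reading the off-diagonal entries as Dynkin edges (a single edge where a_ij = a_ji = -1; a double or triple edge where a_ij * a_ji = 2 or 3), the diagram is a chain of 5 nodes with a fork of two nodes at one end (D_7). One simple-root ordering that puts it in standard form is (alpha_2, alpha_5, alpha_3, alpha_7, alpha_4, alpha_6, alpha_1). So the algebra is type D_7, i.e. so(14).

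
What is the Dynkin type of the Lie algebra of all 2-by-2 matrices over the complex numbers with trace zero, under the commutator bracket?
A_1

This is sl(2), which has dimension 2^2 - 1 = 3 and rank 2 - 1 = 1 (a Cartan subalgebra is the diagonal traceless matrices). In the classification of classical Lie algebras, the special linear algebra sl(n+1) has type A_n; here n = 1, so the Dynkin diagram is a chain of 1 nodes with single edges (A_1). Hence the type is A_1.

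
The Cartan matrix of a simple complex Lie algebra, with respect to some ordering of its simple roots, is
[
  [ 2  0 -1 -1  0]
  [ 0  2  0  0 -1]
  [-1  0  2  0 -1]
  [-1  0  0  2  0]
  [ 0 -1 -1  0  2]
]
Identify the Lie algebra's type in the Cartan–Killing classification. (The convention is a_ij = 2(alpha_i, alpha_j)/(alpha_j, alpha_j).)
A5

The matrix has rank 5 with 2's on the diagonal. Reading the off-diagonal entries as Dynkin edges (a single edge where a_ij = a_ji = -1; a double or triple edge where a_ij * a_ji = 2 or 3), the diagram is a chain of 5 nodes with single edges (A_5). One simple-root ordering that puts it in standard form is (alpha_2, alpha_5, alpha_3, alpha_1, alpha_4). So the algebra is type A_5, i.e. sl(6).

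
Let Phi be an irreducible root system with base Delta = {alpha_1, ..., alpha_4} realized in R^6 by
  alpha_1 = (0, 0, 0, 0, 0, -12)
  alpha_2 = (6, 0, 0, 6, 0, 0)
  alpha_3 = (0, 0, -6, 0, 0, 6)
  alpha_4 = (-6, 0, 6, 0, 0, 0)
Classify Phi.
type C_4

Compute the Cartan integers a_ij = 2(alpha_i, alpha_j)/(alpha_j, alpha_j); the resulting 4x4 Cartan matrix is
[[2, 0, -2, 0], [0, 2, 0, -1], [-1, 0, 2, -1], [0, -1, -1, 2]].
The roots have two lengths (squared-length ratio 2:1); the short ones are alpha_{2,3,4}. The associated Dynkin diagram is a chain of 4 nodes with a double edge at one end; the terminal node there is the unique long simple root (C_4), so the type is C_4 (the algebra sp(8)).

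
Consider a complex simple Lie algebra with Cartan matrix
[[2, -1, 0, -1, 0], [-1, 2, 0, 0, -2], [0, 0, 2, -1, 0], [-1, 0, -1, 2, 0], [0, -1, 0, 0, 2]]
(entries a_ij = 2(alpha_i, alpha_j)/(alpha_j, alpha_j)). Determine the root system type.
The matrix has rank 5 with 2's on the diagonal. Reading the off-diagonal entries as Dynkin edges (a single edge where a_ij = a_ji = -1; a double or triple edge where a_ij * a_ji = 2 or 3), the diagram is a chain of 5 nodes with a double edge at one end; the terminal node there is the unique short simple root (B_5). One simple-root ordering that puts it in standard form is (alpha_3, alpha_4, alpha_1, alpha_2, alpha_5). So the algebra is type B_5, i.e. so(11).

B5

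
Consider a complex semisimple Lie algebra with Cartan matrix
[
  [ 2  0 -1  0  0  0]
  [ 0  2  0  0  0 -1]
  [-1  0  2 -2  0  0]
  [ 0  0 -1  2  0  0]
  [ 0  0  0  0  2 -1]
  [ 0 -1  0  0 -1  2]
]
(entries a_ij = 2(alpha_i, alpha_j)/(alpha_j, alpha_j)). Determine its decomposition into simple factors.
A3 ⊕ B3

The diagram associated to this matrix has two connected components: the simple roots {alpha_2, alpha_5, alpha_6} form a chain of 3 nodes with single edges (A_3), and {alpha_1, alpha_3, alpha_4} form a chain of 3 nodes with a double edge at one end; the terminal node there is the unique short simple root (B_3). A semisimple Lie algebra decomposes uniquely as the direct sum of simple ideals, one per connected component of its Dynkin diagram, so g ≅ A_3 ⊕ B_3 (dimension 15 + 21 = 36).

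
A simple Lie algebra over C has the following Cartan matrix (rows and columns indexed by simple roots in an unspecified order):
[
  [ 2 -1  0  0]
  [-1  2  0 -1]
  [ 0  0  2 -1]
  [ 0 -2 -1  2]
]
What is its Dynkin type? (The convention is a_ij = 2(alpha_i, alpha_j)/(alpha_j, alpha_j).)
type F_4

The matrix has rank 4 with 2's on the diagonal. Reading the off-diagonal entries as Dynkin edges (a single edge where a_ij = a_ji = -1; a double or triple edge where a_ij * a_ji = 2 or 3), the diagram is a chain of 4 nodes with a double edge between the middle two (F_4). One simple-root ordering that puts it in standard form is (alpha_3, alpha_4, alpha_2, alpha_1). So the algebra is type F_4.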